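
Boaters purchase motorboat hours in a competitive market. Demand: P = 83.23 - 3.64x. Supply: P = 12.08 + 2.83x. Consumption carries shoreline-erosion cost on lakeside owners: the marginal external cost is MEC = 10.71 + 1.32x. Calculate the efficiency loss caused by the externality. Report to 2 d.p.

DWL = 40.84

Market equilibrium (private): 12.08 + 2.83x = 83.23 - 3.64x → x_m = 10.9969.
Social marginal benefit = demand − MEC = 72.52 - 4.96x.
Set SMB = MC: 72.52 - 4.96x = 12.08 + 2.83x → x* = 7.7587.
The welfare-loss triangle has base |x_m − x*| and height MEC(x_m) (the vertical gap between SMB and MC is zero at x* and MEC at x_m).
DWL = ½ × 3.2382 × 25.2259 = 40.8433.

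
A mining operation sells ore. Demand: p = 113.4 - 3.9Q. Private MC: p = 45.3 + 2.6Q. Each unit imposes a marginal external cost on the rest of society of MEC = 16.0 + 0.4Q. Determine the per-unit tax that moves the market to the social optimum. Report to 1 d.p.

tax = 19.0 per unit

Social marginal cost = private MC + MEC = 61.3 + 3.0Q.
Set SMC = demand: 61.3 + 3.0Q = 113.4 - 3.9Q → Q* = 7.5507.
The Pigouvian tax equals MEC at Q*: 16.0 + 0.4×7.5507 = 19.0203.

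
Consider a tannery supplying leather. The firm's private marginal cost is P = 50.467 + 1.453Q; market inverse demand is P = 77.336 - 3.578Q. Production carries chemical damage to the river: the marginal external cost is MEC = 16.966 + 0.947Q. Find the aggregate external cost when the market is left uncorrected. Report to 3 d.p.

Market equilibrium (private): 50.467 + 1.453Q = 77.336 - 3.578Q → Q_m = 5.3407.
Total external cost = ∫₀^{Q_m} (16.966 + 0.947Q) dQ = 16.966×5.3407 + ½×0.947×5.3407² = 104.1160.

104.116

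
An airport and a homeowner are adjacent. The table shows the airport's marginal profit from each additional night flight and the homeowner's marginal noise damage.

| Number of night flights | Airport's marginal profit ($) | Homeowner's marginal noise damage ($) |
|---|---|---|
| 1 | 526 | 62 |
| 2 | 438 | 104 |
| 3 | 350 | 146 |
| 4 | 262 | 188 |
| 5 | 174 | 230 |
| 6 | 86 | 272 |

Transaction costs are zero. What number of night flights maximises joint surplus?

4

Bargaining reaches the level where marginal profit last exceeds marginal noise damage.
That holds through level 4 (262 ≥ 188) but not at 5 (174 < 230).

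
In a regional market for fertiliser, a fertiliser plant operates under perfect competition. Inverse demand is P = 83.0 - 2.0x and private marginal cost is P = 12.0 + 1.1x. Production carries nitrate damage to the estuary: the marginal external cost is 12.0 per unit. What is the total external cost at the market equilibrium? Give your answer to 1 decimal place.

274.8

Market equilibrium (private): 12.0 + 1.1x = 83.0 - 2.0x → x_m = 22.9032.
Total external cost = MEC × x_m = 12.0 × 22.9032 = 274.8384.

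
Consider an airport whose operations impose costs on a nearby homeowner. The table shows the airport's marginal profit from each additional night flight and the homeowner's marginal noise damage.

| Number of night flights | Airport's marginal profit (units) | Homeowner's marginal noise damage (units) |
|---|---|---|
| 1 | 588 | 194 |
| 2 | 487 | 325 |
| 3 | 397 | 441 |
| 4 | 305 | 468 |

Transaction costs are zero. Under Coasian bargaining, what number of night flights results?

2

Bargaining reaches the level where marginal profit last exceeds marginal noise damage.
That holds through level 2 (487 ≥ 325) but not at 3 (397 < 441).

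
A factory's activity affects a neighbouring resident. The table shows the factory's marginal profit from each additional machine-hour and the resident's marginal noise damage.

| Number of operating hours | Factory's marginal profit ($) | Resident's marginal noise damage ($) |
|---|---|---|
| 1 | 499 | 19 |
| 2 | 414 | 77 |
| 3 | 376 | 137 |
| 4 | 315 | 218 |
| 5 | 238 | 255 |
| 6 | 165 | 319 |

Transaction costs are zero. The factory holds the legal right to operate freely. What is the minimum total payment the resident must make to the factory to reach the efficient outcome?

$403

Left alone the factory would choose level 6 (marginal profit stays positive).
Efficient level: k* = 4 (marginal profit ≥ marginal noise damage through 4).
The resident must at least cover the factory's forgone profit from cutting 6→4: 238 + 165 = 403.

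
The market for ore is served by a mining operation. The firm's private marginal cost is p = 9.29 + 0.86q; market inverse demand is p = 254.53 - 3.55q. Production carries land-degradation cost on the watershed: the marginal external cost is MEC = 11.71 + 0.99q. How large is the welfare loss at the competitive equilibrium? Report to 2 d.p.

Market equilibrium (private): 9.29 + 0.86q = 254.53 - 3.55q → q_m = 55.6100.
Social marginal cost = private MC + MEC = 21.00 + 1.85q.
Set SMC = demand: 21.00 + 1.85q = 254.53 - 3.55q → q* = 43.2463.
Between q* and q_m the wedge SMC − demand runs linearly from 0 to MEC(q_m), so the loss is a triangle.
DWL = ½ × 12.3637 × 66.7639 = 412.7244.

DWL = 412.72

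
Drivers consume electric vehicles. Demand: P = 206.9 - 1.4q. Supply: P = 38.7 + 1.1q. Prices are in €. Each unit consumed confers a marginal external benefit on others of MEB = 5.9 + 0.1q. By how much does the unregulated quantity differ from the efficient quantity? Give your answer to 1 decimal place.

Market equilibrium (private): 38.7 + 1.1q = 206.9 - 1.4q → q_m = 67.2800.
Social marginal benefit = demand + MEB = 212.8 - 1.3q.
Set SMB = MC: 212.8 - 1.3q = 38.7 + 1.1q → q* = 72.5417.
Gap = |67.2800 − 72.5417| = 5.2617.

5.3 units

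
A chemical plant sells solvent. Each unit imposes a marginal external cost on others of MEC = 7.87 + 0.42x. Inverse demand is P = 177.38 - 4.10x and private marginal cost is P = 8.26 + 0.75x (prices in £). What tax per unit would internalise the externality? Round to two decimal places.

tax = £20.72 per unit

Social marginal cost = private MC + MEC = 16.13 + 1.17x.
Set SMC = demand: 16.13 + 1.17x = 177.38 - 4.10x → x* = 30.5977.
The Pigouvian tax equals MEC at x*: 7.87 + 0.42×30.5977 = 20.7210.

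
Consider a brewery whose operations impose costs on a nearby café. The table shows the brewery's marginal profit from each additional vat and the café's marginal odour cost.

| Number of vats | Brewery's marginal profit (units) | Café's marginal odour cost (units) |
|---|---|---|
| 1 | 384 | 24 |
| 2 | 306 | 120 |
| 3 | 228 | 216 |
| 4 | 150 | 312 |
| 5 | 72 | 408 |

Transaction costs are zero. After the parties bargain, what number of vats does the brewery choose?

3

Bargaining reaches the level where marginal profit last exceeds marginal odour cost.
That holds through level 3 (228 ≥ 216) but not at 4 (150 < 312).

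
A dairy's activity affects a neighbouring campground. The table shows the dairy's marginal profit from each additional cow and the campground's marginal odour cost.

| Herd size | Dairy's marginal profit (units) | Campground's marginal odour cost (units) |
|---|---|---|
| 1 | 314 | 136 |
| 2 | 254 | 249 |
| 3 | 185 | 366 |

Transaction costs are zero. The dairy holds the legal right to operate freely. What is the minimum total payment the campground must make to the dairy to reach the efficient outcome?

Left alone the dairy would choose level 3 (marginal profit stays positive).
Efficient level: k* = 2 (marginal profit ≥ marginal odour cost through 2).
The campground must at least cover the dairy's forgone profit from cutting 3→2: 185 = 185.

185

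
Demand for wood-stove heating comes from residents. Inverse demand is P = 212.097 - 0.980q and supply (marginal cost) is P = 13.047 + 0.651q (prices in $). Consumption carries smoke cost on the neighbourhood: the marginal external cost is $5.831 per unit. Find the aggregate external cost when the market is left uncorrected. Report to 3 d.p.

Market equilibrium (private): 13.047 + 0.651q = 212.097 - 0.980q → q_m = 122.0417.
Total external cost = MEC × q_m = 5.831 × 122.0417 = 711.6252.

$711.625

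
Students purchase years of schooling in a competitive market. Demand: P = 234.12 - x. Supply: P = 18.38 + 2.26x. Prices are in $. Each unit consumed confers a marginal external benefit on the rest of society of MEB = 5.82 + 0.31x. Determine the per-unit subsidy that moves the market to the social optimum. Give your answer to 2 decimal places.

subsidy = $29.10 per unit

Social marginal benefit = demand + MEB = 239.94 - 0.69x.
Set SMB = MC: 239.94 - 0.69x = 18.38 + 2.26x → x* = 75.1051.
The Pigouvian subsidy equals MEB at x*: 5.82 + 0.31×75.1051 = 29.1026.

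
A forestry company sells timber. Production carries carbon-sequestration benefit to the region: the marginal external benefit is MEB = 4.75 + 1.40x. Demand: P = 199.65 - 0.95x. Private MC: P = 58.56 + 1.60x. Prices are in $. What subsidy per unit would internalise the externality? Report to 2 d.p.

Social marginal cost = private MC − MEB = 53.81 + 0.20x.
Set SMC = demand: 53.81 + 0.20x = 199.65 - 0.95x → x* = 126.8174.
The Pigouvian subsidy equals MEB at x*: 4.75 + 1.40×126.8174 = 182.2944.

subsidy = $182.29 per unit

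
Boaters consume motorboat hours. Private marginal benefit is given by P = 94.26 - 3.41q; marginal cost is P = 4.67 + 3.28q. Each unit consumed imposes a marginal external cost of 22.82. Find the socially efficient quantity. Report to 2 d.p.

Social marginal benefit = demand − MEC = 71.44 - 3.41q.
Set SMB = MC: 71.44 - 3.41q = 4.67 + 3.28q → q* = 9.9806.

q* = 9.98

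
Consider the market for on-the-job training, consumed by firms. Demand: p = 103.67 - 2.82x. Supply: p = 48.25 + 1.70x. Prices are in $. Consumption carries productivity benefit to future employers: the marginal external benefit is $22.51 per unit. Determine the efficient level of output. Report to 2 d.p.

x* = 17.24

Social marginal benefit = demand + MEB = 126.18 - 2.82x.
Set SMB = MC: 126.18 - 2.82x = 48.25 + 1.70x → x* = 17.2412.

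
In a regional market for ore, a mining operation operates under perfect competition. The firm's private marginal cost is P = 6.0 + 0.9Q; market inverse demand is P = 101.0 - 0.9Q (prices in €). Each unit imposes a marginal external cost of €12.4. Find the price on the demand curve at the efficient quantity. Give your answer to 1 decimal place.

P = €59.7

Social marginal cost = private MC + MEC = 18.4 + 0.9Q.
Set SMC = demand: 18.4 + 0.9Q = 101.0 - 0.9Q → Q* = 45.8889.
Consumer price on the demand curve at Q*: 101.0 − 0.9×45.8889 = 59.7000.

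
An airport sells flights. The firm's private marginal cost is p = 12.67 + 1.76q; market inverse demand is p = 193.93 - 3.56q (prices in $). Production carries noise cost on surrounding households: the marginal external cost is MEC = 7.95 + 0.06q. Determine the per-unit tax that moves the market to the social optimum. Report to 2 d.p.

Social marginal cost = private MC + MEC = 20.62 + 1.82q.
Set SMC = demand: 20.62 + 1.82q = 193.93 - 3.56q → q* = 32.2138.
The Pigouvian tax equals MEC at q*: 7.95 + 0.06×32.2138 = 9.8828.

tax = $9.88 per unit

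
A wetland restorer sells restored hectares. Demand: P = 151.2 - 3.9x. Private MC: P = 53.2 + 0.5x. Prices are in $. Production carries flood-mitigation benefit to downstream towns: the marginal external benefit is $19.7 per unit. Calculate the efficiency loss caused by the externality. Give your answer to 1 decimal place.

DWL = $44.1

Market equilibrium (private): 53.2 + 0.5x = 151.2 - 3.9x → x_m = 22.2727.
Social marginal cost = private MC − MEB = 33.5 + 0.5x.
Set SMC = demand: 33.5 + 0.5x = 151.2 - 3.9x → x* = 26.7500.
Height of the DWL triangle at x_m is demand(x_m) − SMC(x_m) = MEB(x_m) = 19.7000.
DWL = ½ × 4.4773 × 19.7000 = 44.1014.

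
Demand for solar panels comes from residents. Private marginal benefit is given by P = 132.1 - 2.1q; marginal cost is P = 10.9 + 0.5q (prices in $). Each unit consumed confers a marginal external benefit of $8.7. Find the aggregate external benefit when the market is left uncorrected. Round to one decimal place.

Market equilibrium (private): 10.9 + 0.5q = 132.1 - 2.1q → q_m = 46.6154.
Total external benefit = MEB × q_m = 8.7 × 46.6154 = 405.5540.

$405.6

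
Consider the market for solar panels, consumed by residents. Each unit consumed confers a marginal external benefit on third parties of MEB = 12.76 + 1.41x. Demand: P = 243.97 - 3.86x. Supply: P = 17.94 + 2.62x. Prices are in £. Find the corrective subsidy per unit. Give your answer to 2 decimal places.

Social marginal benefit = demand + MEB = 256.73 - 2.45x.
Set SMB = MC: 256.73 - 2.45x = 17.94 + 2.62x → x* = 47.0986.
The Pigouvian subsidy equals MEB at x*: 12.76 + 1.41×47.0986 = 79.1690.

subsidy = £79.17 per unit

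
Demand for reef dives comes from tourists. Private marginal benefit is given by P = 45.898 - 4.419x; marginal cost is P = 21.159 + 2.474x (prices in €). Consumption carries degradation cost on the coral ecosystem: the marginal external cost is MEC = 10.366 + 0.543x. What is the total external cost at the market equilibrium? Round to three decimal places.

€40.701

Market equilibrium (private): 21.159 + 2.474x = 45.898 - 4.419x → x_m = 3.5890.
Total external cost = ∫₀^{x_m} (10.366 + 0.543x) dx = 10.366×3.5890 + ½×0.543×3.5890² = 40.7007.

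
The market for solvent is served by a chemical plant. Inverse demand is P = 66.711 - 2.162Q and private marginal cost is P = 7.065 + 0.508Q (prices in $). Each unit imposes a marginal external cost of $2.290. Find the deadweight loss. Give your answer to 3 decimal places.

Market equilibrium (private): 7.065 + 0.508Q = 66.711 - 2.162Q → Q_m = 22.3393.
Social marginal cost = private MC + MEC = 9.355 + 0.508Q.
Set SMC = demand: 9.355 + 0.508Q = 66.711 - 2.162Q → Q* = 21.4816.
Between Q* and Q_m the wedge SMC − demand runs linearly from 0 to MEC(Q_m), so the loss is a triangle.
DWL = ½ × 0.8577 × 2.2900 = 0.9821.

DWL = $0.982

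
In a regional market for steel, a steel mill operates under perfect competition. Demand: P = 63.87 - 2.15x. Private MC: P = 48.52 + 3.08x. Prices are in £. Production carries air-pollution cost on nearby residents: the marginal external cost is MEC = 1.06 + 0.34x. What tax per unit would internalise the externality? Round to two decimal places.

tax = £1.93 per unit

Social marginal cost = private MC + MEC = 49.58 + 3.42x.
Set SMC = demand: 49.58 + 3.42x = 63.87 - 2.15x → x* = 2.5655.
The Pigouvian tax equals MEC at x*: 1.06 + 0.34×2.5655 = 1.9323.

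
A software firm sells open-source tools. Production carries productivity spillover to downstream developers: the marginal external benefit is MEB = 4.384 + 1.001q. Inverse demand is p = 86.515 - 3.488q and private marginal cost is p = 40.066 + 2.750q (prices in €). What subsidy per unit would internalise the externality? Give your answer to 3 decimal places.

Social marginal cost = private MC − MEB = 35.682 + 1.749q.
Set SMC = demand: 35.682 + 1.749q = 86.515 - 3.488q → q* = 9.7065.
The Pigouvian subsidy equals MEB at q*: 4.384 + 1.001×9.7065 = 14.1002.

subsidy = €14.100 per unit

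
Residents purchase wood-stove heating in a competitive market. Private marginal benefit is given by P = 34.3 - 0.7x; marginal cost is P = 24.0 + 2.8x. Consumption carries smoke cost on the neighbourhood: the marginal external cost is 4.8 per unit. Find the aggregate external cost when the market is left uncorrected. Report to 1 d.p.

14.1

Market equilibrium (private): 24.0 + 2.8x = 34.3 - 0.7x → x_m = 2.9429.
Total external cost = MEC × x_m = 4.8 × 2.9429 = 14.1259.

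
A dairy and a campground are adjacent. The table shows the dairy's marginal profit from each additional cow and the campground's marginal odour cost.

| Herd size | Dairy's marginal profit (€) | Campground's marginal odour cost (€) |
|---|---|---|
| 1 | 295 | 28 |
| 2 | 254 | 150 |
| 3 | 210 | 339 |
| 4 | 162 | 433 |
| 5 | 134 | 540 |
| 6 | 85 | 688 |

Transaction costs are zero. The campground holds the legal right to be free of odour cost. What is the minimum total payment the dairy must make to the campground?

Efficient level: marginal profit ≥ marginal odour cost through level 2, so k* = 2.
With the campground holding the right, the dairy must at least compensate total damage at k*: 28 + 150 = 178.

€178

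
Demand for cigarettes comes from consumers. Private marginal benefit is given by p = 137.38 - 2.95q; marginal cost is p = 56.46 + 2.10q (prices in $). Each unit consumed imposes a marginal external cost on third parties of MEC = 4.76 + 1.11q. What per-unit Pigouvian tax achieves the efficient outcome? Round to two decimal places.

tax = $18.48 per unit

Social marginal benefit = demand − MEC = 132.62 - 4.06q.
Set SMB = MC: 132.62 - 4.06q = 56.46 + 2.10q → q* = 12.3636.
The Pigouvian tax equals MEC at q*: 4.76 + 1.11×12.3636 = 18.4836.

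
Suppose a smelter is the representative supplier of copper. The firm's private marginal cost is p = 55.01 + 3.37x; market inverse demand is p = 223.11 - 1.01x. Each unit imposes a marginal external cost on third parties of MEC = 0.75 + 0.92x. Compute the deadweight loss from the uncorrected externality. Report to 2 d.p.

Market equilibrium (private): 55.01 + 3.37x = 223.11 - 1.01x → x_m = 38.3790.
Social marginal cost = private MC + MEC = 55.76 + 4.29x.
Set SMC = demand: 55.76 + 4.29x = 223.11 - 1.01x → x* = 31.5755.
The loss is the area between SMC and demand from x* to x_m; with linear curves that's a triangle of height MEC(x_m).
DWL = ½ × 6.8035 × 36.0587 = 122.6627.

DWL = 122.66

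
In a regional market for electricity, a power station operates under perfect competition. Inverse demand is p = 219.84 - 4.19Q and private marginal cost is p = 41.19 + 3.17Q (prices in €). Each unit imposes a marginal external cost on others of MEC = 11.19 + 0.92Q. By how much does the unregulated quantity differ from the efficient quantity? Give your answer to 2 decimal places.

4.05 units

Market equilibrium (private): 41.19 + 3.17Q = 219.84 - 4.19Q → Q_m = 24.2731.
Social marginal cost = private MC + MEC = 52.38 + 4.09Q.
Set SMC = demand: 52.38 + 4.09Q = 219.84 - 4.19Q → Q* = 20.2246.
Gap = |24.2731 − 20.2246| = 4.0485.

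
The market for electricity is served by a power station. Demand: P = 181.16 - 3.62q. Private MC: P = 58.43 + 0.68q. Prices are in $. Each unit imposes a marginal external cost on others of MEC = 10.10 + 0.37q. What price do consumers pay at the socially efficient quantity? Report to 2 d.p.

P = $93.85

Social marginal cost = private MC + MEC = 68.53 + 1.05q.
Set SMC = demand: 68.53 + 1.05q = 181.16 - 3.62q → q* = 24.1178.
Consumer price on the demand curve at q*: 181.16 − 3.62×24.1178 = 93.8536.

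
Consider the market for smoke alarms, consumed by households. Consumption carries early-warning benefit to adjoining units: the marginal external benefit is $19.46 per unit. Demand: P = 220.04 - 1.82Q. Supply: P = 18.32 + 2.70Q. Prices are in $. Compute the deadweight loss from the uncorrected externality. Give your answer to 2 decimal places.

DWL = $41.89

Market equilibrium (private): 18.32 + 2.70Q = 220.04 - 1.82Q → Q_m = 44.6283.
Social marginal benefit = demand + MEB = 239.50 - 1.82Q.
Set SMB = MC: 239.50 - 1.82Q = 18.32 + 2.70Q → Q* = 48.9336.
The welfare-loss triangle has base |Q_m − Q*| and height MEB(Q_m) (the vertical gap between SMB and MC is zero at Q* and MEB at Q_m).
DWL = ½ × 4.3053 × 19.4600 = 41.8906.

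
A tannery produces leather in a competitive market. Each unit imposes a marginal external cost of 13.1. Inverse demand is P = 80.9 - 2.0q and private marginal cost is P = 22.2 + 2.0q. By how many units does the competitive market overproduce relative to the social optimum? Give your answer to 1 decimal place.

3.3 units

Market equilibrium (private): 22.2 + 2.0q = 80.9 - 2.0q → q_m = 14.6750.
Social marginal cost = private MC + MEC = 35.3 + 2.0q.
Set SMC = demand: 35.3 + 2.0q = 80.9 - 2.0q → q* = 11.4000.
Gap = |14.6750 − 11.4000| = 3.2750.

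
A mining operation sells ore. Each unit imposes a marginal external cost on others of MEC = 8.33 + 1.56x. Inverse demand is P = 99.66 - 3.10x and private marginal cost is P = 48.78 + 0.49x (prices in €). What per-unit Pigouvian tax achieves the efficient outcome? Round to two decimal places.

Social marginal cost = private MC + MEC = 57.11 + 2.05x.
Set SMC = demand: 57.11 + 2.05x = 99.66 - 3.10x → x* = 8.2621.
The Pigouvian tax equals MEC at x*: 8.33 + 1.56×8.2621 = 21.2189.

tax = €21.22 per unit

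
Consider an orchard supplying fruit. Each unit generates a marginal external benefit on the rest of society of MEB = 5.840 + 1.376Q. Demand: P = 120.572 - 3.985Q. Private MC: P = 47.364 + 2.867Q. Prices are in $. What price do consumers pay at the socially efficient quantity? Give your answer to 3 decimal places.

P = $63.047

Social marginal cost = private MC − MEB = 41.524 + 1.491Q.
Set SMC = demand: 41.524 + 1.491Q = 120.572 - 3.985Q → Q* = 14.4354.
Consumer price on the demand curve at Q*: 120.572 − 3.985×14.4354 = 63.0469.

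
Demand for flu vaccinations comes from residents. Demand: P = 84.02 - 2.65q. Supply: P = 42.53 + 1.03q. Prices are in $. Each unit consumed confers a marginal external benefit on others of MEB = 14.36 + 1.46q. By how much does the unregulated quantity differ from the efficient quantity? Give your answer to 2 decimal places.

13.88 units

Market equilibrium (private): 42.53 + 1.03q = 84.02 - 2.65q → q_m = 11.2745.
Social marginal benefit = demand + MEB = 98.38 - 1.19q.
Set SMB = MC: 98.38 - 1.19q = 42.53 + 1.03q → q* = 25.1577.
Gap = |11.2745 − 25.1577| = 13.8832.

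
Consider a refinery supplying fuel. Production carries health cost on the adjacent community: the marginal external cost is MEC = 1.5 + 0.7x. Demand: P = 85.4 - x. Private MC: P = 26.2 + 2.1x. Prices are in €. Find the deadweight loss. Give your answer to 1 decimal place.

Market equilibrium (private): 26.2 + 2.1x = 85.4 - x → x_m = 19.0968.
Social marginal cost = private MC + MEC = 27.7 + 2.8x.
Set SMC = demand: 27.7 + 2.8x = 85.4 - x → x* = 15.1842.
The loss is the area between SMC and demand from x* to x_m; with linear curves that's a triangle of height MEC(x_m).
DWL = ½ × 3.9126 × 14.8677 = 29.0857.

DWL = €29.1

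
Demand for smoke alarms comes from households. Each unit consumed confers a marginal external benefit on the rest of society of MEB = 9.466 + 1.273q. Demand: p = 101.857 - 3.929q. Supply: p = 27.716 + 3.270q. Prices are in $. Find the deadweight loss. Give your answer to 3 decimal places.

DWL = $43.005

Market equilibrium (private): 27.716 + 3.270q = 101.857 - 3.929q → q_m = 10.2988.
Social marginal benefit = demand + MEB = 111.323 - 2.656q.
Set SMB = MC: 111.323 - 2.656q = 27.716 + 3.270q → q* = 14.1085.
Between q* and q_m the wedge SMB − MC runs linearly from 0 to MEB(q_m), so the loss is a triangle.
DWL = ½ × 3.8097 × 22.5764 = 43.0047.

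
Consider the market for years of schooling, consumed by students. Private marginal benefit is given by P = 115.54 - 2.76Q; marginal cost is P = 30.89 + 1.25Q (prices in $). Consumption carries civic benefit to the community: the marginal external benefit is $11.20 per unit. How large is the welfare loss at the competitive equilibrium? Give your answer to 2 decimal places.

Market equilibrium (private): 30.89 + 1.25Q = 115.54 - 2.76Q → Q_m = 21.1097.
Social marginal benefit = demand + MEB = 126.74 - 2.76Q.
Set SMB = MC: 126.74 - 2.76Q = 30.89 + 1.25Q → Q* = 23.9027.
Height of the DWL triangle at Q_m is SMB(Q_m) − MC(Q_m) = MEB(Q_m) = 11.2000.
DWL = ½ × 2.7930 × 11.2000 = 15.6408.

DWL = $15.64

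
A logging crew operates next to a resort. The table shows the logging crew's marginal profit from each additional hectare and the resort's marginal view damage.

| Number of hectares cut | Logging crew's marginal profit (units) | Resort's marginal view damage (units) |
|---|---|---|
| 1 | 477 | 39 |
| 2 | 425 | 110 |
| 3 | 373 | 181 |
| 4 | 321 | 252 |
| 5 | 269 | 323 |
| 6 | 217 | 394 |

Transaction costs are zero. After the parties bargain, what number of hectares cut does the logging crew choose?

4

Bargaining reaches the level where marginal profit last exceeds marginal view damage.
That holds through level 4 (321 ≥ 252) but not at 5 (269 < 323).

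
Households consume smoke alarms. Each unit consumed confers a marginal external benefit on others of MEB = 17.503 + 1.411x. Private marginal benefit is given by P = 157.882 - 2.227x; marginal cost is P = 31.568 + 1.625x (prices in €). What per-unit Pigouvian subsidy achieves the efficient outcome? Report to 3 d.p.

subsidy = €100.635 per unit

Social marginal benefit = demand + MEB = 175.385 - 0.816x.
Set SMB = MC: 175.385 - 0.816x = 31.568 + 1.625x → x* = 58.9172.
The Pigouvian subsidy equals MEB at x*: 17.503 + 1.411×58.9172 = 100.6352.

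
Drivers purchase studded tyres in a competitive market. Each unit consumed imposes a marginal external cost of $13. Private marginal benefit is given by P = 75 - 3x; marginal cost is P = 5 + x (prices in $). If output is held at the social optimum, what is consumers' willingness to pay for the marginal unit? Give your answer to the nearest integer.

P = $32

Social marginal benefit = demand − MEC = 62 - 3x.
Set SMB = MC: 62 - 3x = 5 + x → x* = 14.2500.
Consumer price on the demand curve at x*: 75 − 3×14.2500 = 32.2500.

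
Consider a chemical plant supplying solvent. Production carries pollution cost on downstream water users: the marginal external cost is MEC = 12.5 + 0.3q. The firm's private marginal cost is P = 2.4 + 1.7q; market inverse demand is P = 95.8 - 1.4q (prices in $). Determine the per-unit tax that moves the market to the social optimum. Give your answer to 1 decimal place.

Social marginal cost = private MC + MEC = 14.9 + 2.0q.
Set SMC = demand: 14.9 + 2.0q = 95.8 - 1.4q → q* = 23.7941.
The Pigouvian tax equals MEC at q*: 12.5 + 0.3×23.7941 = 19.6382.

tax = $19.6 per unit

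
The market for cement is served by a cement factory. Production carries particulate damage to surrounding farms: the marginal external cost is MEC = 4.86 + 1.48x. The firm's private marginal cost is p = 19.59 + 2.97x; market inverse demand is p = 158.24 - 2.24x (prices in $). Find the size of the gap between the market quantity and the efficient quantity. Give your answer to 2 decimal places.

6.61 units

Market equilibrium (private): 19.59 + 2.97x = 158.24 - 2.24x → x_m = 26.6123.
Social marginal cost = private MC + MEC = 24.45 + 4.45x.
Set SMC = demand: 24.45 + 4.45x = 158.24 - 2.24x → x* = 19.9985.
Gap = |26.6123 − 19.9985| = 6.6138.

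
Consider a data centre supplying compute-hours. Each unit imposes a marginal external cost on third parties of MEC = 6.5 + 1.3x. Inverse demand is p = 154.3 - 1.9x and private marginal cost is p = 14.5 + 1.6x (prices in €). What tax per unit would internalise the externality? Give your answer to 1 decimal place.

tax = €42.6 per unit

Social marginal cost = private MC + MEC = 21.0 + 2.9x.
Set SMC = demand: 21.0 + 2.9x = 154.3 - 1.9x → x* = 27.7708.
The Pigouvian tax equals MEC at x*: 6.5 + 1.3×27.7708 = 42.6020.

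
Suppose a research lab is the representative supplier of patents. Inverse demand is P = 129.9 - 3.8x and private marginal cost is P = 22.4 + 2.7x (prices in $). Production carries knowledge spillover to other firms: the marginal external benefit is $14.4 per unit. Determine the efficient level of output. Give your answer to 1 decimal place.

x* = 18.8

Social marginal cost = private MC − MEB = 8.0 + 2.7x.
Set SMC = demand: 8.0 + 2.7x = 129.9 - 3.8x → x* = 18.7538.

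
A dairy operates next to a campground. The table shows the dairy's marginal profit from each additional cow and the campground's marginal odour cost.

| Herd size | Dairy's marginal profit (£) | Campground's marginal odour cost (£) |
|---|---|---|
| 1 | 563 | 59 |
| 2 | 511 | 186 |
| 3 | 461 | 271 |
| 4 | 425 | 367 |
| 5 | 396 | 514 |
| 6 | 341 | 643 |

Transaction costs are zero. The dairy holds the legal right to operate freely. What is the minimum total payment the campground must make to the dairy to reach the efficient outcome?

Left alone the dairy would choose level 6 (marginal profit stays positive).
Efficient level: k* = 4 (marginal profit ≥ marginal odour cost through 4).
The campground must at least cover the dairy's forgone profit from cutting 6→4: 396 + 341 = 737.

£737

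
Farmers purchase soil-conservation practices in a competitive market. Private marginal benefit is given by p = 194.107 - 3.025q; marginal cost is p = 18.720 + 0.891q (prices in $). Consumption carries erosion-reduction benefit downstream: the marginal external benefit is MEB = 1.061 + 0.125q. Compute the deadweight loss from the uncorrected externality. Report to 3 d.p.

DWL = $5.849

Market equilibrium (private): 18.720 + 0.891q = 194.107 - 3.025q → q_m = 44.7873.
Social marginal benefit = demand + MEB = 195.168 - 2.900q.
Set SMB = MC: 195.168 - 2.900q = 18.720 + 0.891q → q* = 46.5439.
The loss is the area between SMB and MC from q* to q_m; with linear curves that's a triangle of height MEB(q_m).
DWL = ½ × 1.7566 × 6.6594 = 5.8490.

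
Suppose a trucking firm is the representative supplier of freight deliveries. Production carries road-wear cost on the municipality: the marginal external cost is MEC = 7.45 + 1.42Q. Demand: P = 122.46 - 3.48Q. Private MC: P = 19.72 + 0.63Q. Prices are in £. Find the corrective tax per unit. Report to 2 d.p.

Social marginal cost = private MC + MEC = 27.17 + 2.05Q.
Set SMC = demand: 27.17 + 2.05Q = 122.46 - 3.48Q → Q* = 17.2315.
The Pigouvian tax equals MEC at Q*: 7.45 + 1.42×17.2315 = 31.9187.

tax = £31.92 per unit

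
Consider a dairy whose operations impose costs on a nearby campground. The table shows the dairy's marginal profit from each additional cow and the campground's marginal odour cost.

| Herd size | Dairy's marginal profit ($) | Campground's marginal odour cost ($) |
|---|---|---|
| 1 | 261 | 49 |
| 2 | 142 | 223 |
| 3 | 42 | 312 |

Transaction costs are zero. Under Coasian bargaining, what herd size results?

1

Bargaining reaches the level where marginal profit last exceeds marginal odour cost.
That holds through level 1 (261 ≥ 49) but not at 2 (142 < 223).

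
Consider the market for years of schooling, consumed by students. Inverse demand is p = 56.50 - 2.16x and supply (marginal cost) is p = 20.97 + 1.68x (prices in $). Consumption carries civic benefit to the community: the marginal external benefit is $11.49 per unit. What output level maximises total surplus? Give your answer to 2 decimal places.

x* = 12.24

Social marginal benefit = demand + MEB = 67.99 - 2.16x.
Set SMB = MC: 67.99 - 2.16x = 20.97 + 1.68x → x* = 12.2448.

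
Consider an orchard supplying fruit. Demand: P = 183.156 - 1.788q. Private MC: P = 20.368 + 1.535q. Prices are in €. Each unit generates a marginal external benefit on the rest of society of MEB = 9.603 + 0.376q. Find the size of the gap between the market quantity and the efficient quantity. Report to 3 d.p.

9.509 units

Market equilibrium (private): 20.368 + 1.535q = 183.156 - 1.788q → q_m = 48.9883.
Social marginal cost = private MC − MEB = 10.765 + 1.159q.
Set SMC = demand: 10.765 + 1.159q = 183.156 - 1.788q → q* = 58.4971.
Gap = |48.9883 − 58.4971| = 9.5088.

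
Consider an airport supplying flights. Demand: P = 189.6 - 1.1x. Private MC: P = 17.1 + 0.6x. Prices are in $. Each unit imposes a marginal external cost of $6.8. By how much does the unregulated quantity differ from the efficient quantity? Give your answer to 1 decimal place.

4.0 units

Market equilibrium (private): 17.1 + 0.6x = 189.6 - 1.1x → x_m = 101.4706.
Social marginal cost = private MC + MEC = 23.9 + 0.6x.
Set SMC = demand: 23.9 + 0.6x = 189.6 - 1.1x → x* = 97.4706.
Gap = |101.4706 − 97.4706| = 4.0000.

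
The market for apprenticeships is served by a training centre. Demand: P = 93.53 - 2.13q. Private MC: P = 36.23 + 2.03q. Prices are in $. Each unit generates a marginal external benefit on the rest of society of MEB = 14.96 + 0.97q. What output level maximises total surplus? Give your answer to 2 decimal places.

q* = 22.65

Social marginal cost = private MC − MEB = 21.27 + 1.06q.
Set SMC = demand: 21.27 + 1.06q = 93.53 - 2.13q → q* = 22.6520.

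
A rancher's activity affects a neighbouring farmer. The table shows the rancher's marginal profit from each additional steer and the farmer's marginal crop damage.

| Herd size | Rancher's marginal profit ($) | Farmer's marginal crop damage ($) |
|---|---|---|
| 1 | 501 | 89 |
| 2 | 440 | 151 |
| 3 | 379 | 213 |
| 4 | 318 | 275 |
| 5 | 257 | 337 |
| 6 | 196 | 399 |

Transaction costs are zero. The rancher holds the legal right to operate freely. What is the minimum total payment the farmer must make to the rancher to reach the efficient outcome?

Left alone the rancher would choose level 6 (marginal profit stays positive).
Efficient level: k* = 4 (marginal profit ≥ marginal crop damage through 4).
The farmer must at least cover the rancher's forgone profit from cutting 6→4: 257 + 196 = 453.

$453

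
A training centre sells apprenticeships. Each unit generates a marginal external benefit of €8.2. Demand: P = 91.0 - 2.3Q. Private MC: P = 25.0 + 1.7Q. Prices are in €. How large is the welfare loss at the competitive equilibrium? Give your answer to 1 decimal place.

Market equilibrium (private): 25.0 + 1.7Q = 91.0 - 2.3Q → Q_m = 16.5000.
Social marginal cost = private MC − MEB = 16.8 + 1.7Q.
Set SMC = demand: 16.8 + 1.7Q = 91.0 - 2.3Q → Q* = 18.5500.
Height of the DWL triangle at Q_m is demand(Q_m) − SMC(Q_m) = MEB(Q_m) = 8.2000.
DWL = ½ × 2.0500 × 8.2000 = 8.4050.

DWL = €8.4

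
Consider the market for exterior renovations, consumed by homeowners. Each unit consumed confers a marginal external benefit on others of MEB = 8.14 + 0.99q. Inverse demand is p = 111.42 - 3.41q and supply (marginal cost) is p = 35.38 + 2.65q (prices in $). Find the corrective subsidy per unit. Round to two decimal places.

Social marginal benefit = demand + MEB = 119.56 - 2.42q.
Set SMB = MC: 119.56 - 2.42q = 35.38 + 2.65q → q* = 16.6036.
The Pigouvian subsidy equals MEB at q*: 8.14 + 0.99×16.6036 = 24.5776.

subsidy = $24.58 per unit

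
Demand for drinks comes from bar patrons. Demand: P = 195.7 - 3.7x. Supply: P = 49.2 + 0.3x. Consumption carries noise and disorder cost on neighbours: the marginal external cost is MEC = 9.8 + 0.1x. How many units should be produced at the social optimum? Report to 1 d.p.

Social marginal benefit = demand − MEC = 185.9 - 3.8x.
Set SMB = MC: 185.9 - 3.8x = 49.2 + 0.3x → x* = 33.3415.

x* = 33.3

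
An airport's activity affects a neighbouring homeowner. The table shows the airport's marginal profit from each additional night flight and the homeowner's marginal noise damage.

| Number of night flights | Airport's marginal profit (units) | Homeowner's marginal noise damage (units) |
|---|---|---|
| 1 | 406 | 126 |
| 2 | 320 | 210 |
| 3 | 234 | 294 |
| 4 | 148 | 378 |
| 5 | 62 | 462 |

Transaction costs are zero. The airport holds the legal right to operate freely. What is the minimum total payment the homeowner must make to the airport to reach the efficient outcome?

Left alone the airport would choose level 5 (marginal profit stays positive).
Efficient level: k* = 2 (marginal profit ≥ marginal noise damage through 2).
The homeowner must at least cover the airport's forgone profit from cutting 5→2: 234 + 148 + 62 = 444.

444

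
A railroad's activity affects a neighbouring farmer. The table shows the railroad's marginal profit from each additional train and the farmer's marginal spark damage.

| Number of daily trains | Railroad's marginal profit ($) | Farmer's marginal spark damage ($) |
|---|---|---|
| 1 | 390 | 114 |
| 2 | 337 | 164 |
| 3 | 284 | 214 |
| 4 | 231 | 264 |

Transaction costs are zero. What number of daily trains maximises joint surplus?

3

Bargaining reaches the level where marginal profit last exceeds marginal spark damage.
That holds through level 3 (284 ≥ 214) but not at 4 (231 < 264).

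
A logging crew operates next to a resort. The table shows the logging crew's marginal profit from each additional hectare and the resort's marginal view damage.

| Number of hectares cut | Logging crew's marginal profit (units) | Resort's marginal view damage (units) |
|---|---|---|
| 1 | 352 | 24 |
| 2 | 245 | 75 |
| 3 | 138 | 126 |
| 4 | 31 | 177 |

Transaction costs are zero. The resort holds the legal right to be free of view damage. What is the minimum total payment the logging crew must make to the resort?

Efficient level: marginal profit ≥ marginal view damage through level 3, so k* = 3.
With the resort holding the right, the logging crew must at least compensate total damage at k*: 24 + 75 + 126 = 225.

225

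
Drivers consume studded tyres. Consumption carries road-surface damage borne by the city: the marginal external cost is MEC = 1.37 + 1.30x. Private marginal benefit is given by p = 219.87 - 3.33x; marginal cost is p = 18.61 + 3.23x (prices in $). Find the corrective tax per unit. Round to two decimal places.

Social marginal benefit = demand − MEC = 218.50 - 4.63x.
Set SMB = MC: 218.50 - 4.63x = 18.61 + 3.23x → x* = 25.4313.
The Pigouvian tax equals MEC at x*: 1.37 + 1.30×25.4313 = 34.4307.

tax = $34.43 per unit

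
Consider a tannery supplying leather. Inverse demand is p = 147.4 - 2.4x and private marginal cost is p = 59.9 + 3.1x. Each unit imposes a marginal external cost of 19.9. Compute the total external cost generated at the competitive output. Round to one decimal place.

Market equilibrium (private): 59.9 + 3.1x = 147.4 - 2.4x → x_m = 15.9091.
Total external cost = MEC × x_m = 19.9 × 15.9091 = 316.5911.

316.6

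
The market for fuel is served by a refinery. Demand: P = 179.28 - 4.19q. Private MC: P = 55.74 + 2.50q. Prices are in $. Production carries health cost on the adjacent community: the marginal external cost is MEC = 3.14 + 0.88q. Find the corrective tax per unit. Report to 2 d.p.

tax = $17.14 per unit

Social marginal cost = private MC + MEC = 58.88 + 3.38q.
Set SMC = demand: 58.88 + 3.38q = 179.28 - 4.19q → q* = 15.9049.
The Pigouvian tax equals MEC at q*: 3.14 + 0.88×15.9049 = 17.1363.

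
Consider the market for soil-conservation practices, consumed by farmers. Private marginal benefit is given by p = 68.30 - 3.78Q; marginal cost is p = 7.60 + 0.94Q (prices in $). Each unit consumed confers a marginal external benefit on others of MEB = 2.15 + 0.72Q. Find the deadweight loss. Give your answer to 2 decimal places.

Market equilibrium (private): 7.60 + 0.94Q = 68.30 - 3.78Q → Q_m = 12.8602.
Social marginal benefit = demand + MEB = 70.45 - 3.06Q.
Set SMB = MC: 70.45 - 3.06Q = 7.60 + 0.94Q → Q* = 15.7125.
Between Q* and Q_m the wedge SMB − MC runs linearly from 0 to MEB(Q_m), so the loss is a triangle.
DWL = ½ × 2.8523 × 11.4093 = 16.2714.

DWL = $16.27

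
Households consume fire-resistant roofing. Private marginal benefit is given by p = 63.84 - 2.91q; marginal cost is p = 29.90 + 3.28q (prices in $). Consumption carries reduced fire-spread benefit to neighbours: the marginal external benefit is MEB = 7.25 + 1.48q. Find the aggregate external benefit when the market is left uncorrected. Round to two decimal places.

Market equilibrium (private): 29.90 + 3.28q = 63.84 - 2.91q → q_m = 5.4830.
Total external benefit = ∫₀^{q_m} (7.25 + 1.48q) dq = 7.25×5.4830 + ½×1.48×5.4830² = 61.9986.

$62.00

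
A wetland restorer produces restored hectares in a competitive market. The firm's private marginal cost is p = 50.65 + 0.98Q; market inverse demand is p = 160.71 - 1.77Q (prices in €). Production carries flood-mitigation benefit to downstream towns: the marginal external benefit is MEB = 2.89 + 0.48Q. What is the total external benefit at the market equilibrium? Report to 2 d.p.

Market equilibrium (private): 50.65 + 0.98Q = 160.71 - 1.77Q → Q_m = 40.0218.
Total external benefit = ∫₀^{Q_m} (2.89 + 0.48Q) dQ = 2.89×40.0218 + ½×0.48×40.0218² = 500.0817.

€500.08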